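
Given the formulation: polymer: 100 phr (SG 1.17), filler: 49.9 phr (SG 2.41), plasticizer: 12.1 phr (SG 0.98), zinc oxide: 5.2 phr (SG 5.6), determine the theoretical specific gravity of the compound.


Sum of weights = 167.2
Volume contributions:
  polymer: 100/1.17 = 85.4701
  filler: 49.9/2.41 = 20.7054
  plasticizer: 12.1/0.98 = 12.3469
  zinc oxide: 5.2/5.6 = 0.9286
Sum of volumes = 119.4510
SG = 167.2 / 119.4510 = 1.4

SG = 1.4


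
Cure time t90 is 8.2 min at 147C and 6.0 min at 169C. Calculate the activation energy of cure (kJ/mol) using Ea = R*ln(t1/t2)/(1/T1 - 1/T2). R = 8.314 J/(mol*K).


T1 = 420.15 K, T2 = 442.15 K
1/T1 - 1/T2 = 1.1843e-04
ln(t1/t2) = ln(8.2/6.0) = 0.3124
Ea = 8.314 * 0.3124 / 1.1843e-04 = 21929.9261 J/mol
Ea = 21.93 kJ/mol

21.93 kJ/mol


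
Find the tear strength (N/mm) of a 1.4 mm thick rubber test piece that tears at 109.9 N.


Tear strength = force / thickness
= 109.9 / 1.4
= 78.5 N/mm

78.5 N/mm


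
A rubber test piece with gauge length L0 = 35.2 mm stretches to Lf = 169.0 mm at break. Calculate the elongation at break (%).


Elongation = (Lf - L0) / L0 * 100
= (169.0 - 35.2) / 35.2 * 100
= 133.8 / 35.2 * 100
= 380.1%

380.1%


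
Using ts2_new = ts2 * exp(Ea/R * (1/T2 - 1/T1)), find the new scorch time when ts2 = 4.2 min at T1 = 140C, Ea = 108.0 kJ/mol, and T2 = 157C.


Convert temperatures: T1 = 140 + 273.15 = 413.15 K, T2 = 157 + 273.15 = 430.15 K
ts2_new = 4.2 * exp(108000 / 8.314 * (1/430.15 - 1/413.15))
1/T2 - 1/T1 = -9.5658e-05
ts2_new = 1.21 min

1.21 min


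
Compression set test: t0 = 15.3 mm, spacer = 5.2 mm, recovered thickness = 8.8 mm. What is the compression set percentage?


CS = (t0 - recovered) / (t0 - ts) * 100
= (15.3 - 8.8) / (15.3 - 5.2) * 100
= 6.5 / 10.1 * 100
= 64.4%

64.4%


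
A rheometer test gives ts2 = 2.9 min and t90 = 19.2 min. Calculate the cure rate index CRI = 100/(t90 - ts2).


CRI = 100 / (t90 - ts2)
= 100 / (19.2 - 2.9)
= 100 / 16.3
= 6.13 min^-1

6.13 min^-1


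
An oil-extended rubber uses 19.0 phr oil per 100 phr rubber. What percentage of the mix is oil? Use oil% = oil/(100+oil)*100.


Oil % = oil / (100 + oil) * 100
= 19.0 / (100 + 19.0) * 100
= 19.0 / 119.0 * 100
= 15.97%

15.97%


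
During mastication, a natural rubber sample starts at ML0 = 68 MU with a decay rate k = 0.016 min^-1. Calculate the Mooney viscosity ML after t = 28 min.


ML = ML0 * exp(-k * t)
ML = 68 * exp(-0.016 * 28)
ML = 68 * 0.6389
ML = 43.45 MU

43.45 MU


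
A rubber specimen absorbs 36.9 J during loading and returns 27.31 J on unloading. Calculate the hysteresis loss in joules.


Hysteresis loss = loading - unloading
= 36.9 - 27.31
= 9.59 J

9.59 J


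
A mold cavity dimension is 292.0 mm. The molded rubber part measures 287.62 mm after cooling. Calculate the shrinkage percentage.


Shrinkage = (mold - part) / mold * 100
= (292.0 - 287.62) / 292.0 * 100
= 4.38 / 292.0 * 100
= 1.5%

1.5%


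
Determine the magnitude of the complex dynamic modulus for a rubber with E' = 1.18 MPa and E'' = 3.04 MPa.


|E*| = sqrt(E'^2 + E''^2)
= sqrt(1.18^2 + 3.04^2)
= sqrt(1.3924 + 9.2416)
= 3.261 MPa

3.261 MPa


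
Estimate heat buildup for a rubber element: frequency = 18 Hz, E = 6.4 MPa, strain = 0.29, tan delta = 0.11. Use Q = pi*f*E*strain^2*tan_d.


Q = pi * f * E * strain^2 * tan_d
= pi * 18 * 6.4 * 0.29^2 * 0.11
= pi * 18 * 6.4 * 0.0841 * 0.11
= 3.3480

Q = 3.3480


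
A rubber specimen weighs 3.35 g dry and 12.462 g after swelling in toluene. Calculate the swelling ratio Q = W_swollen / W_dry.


Q = W_swollen / W_dry
Q = 12.462 / 3.35
Q = 3.72

Q = 3.72


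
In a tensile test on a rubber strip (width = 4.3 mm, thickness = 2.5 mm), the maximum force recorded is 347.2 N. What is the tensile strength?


Area = width * thickness = 4.3 * 2.5 = 10.75 mm^2
TS = force / area = 347.2 / 10.75 = 32.3 MPa

32.3 MPa


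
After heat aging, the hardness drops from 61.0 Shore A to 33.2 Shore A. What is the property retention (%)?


Retention = aged / original * 100
= 33.2 / 61.0 * 100
= 54.4%

54.4%


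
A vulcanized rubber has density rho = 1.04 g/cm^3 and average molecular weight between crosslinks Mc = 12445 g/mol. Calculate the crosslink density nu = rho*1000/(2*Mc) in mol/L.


nu = rho * 1000 / (2 * Mc)
nu = 1.04 * 1000 / (2 * 12445)
nu = 1040.0 / 24890
nu = 0.0418 mol/L

0.0418 mol/L


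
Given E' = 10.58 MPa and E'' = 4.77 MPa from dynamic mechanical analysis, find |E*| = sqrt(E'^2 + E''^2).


|E*| = sqrt(E'^2 + E''^2)
= sqrt(10.58^2 + 4.77^2)
= sqrt(111.9364 + 22.7529)
= 11.606 MPa

11.606 MPa


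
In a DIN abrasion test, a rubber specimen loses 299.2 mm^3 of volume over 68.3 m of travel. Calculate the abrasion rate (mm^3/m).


Rate = volume_loss / distance
= 299.2 / 68.3
= 4.381 mm^3/m

4.381 mm^3/m


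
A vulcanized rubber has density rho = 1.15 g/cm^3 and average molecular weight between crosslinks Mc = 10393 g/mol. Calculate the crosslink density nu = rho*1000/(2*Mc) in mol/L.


nu = rho * 1000 / (2 * Mc)
nu = 1.15 * 1000 / (2 * 10393)
nu = 1150.0 / 20786
nu = 0.0553 mol/L

0.0553 mol/L


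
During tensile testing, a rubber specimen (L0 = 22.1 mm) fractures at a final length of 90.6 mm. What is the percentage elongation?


Elongation = (Lf - L0) / L0 * 100
= (90.6 - 22.1) / 22.1 * 100
= 68.5 / 22.1 * 100
= 310.0%

310.0%


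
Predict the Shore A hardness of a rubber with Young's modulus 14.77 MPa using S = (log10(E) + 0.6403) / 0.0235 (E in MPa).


log10(E) = 0.0235*S - 0.6403  =>  S = (log10(E) + 0.6403) / 0.0235
log10(14.77) = 1.169380
S = (1.169380 + 0.6403) / 0.0235 = 1.809680 / 0.0235
S = 77.0

Shore A = 77.0


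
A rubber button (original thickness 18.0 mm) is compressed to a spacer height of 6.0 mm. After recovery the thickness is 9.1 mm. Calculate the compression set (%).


CS = (t0 - recovered) / (t0 - ts) * 100
= (18.0 - 9.1) / (18.0 - 6.0) * 100
= 8.9 / 12.0 * 100
= 74.2%

74.2%


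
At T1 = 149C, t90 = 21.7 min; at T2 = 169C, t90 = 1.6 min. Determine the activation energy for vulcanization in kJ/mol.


T1 = 422.15 K, T2 = 442.15 K
1/T1 - 1/T2 = 1.0715e-04
ln(t1/t2) = ln(21.7/1.6) = 2.6073
Ea = 8.314 * 2.6073 / 1.0715e-04 = 202306.0589 J/mol
Ea = 202.31 kJ/mol

202.31 kJ/mol


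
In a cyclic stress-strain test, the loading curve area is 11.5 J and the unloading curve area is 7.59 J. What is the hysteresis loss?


Hysteresis loss = loading - unloading
= 11.5 - 7.59
= 3.91 J

3.91 J


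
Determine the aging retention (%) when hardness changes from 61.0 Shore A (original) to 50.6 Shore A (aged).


Retention = aged / original * 100
= 50.6 / 61.0 * 100
= 83.0%

83.0%


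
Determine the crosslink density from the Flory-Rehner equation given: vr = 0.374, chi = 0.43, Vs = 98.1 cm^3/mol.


ln(1 - vr) = ln(1 - 0.374) = -0.4684
Numerator = -((-0.4684) + 0.374 + 0.43 * 0.374^2) = 0.0343
Denominator = 98.1 * (0.374^(1/3) - 0.374/2) = 52.3347
nu = 0.0343 / 52.3347 = 6.5460e-04 mol/cm^3

6.5460e-04 mol/cm^3


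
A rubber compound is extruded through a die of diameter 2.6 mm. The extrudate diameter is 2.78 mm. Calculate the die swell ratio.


Die swell ratio = D_extrudate / D_die
= 2.78 / 2.6
= 1.069

Die swell = 1.069


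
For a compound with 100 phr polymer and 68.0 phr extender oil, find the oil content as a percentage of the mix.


Oil % = oil / (100 + oil) * 100
= 68.0 / (100 + 68.0) * 100
= 68.0 / 168.0 * 100
= 40.48%

40.48%


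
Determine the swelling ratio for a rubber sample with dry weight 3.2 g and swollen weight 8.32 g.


Q = W_swollen / W_dry
Q = 8.32 / 3.2
Q = 2.6

Q = 2.6


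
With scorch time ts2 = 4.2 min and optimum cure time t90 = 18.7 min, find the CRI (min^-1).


CRI = 100 / (t90 - ts2)
= 100 / (18.7 - 4.2)
= 100 / 14.5
= 6.9 min^-1

6.9 min^-1


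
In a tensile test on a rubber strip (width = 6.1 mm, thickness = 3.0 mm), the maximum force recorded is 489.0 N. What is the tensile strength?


Area = width * thickness = 6.1 * 3.0 = 18.3 mm^2
TS = force / area = 489.0 / 18.3 = 26.72 MPa

26.72 MPa


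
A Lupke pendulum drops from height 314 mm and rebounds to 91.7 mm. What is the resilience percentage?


Resilience = h_rebound / h_drop * 100
= 91.7 / 314 * 100
= 29.2%

29.2%


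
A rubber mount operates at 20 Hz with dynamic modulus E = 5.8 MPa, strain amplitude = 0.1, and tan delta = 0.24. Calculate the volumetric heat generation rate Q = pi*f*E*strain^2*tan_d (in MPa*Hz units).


Q = pi * f * E * strain^2 * tan_d
= pi * 20 * 5.8 * 0.1^2 * 0.24
= pi * 20 * 5.8 * 0.0100 * 0.24
= 0.8746

Q = 0.8746


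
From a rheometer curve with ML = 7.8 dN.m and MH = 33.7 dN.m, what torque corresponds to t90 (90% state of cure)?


M90 = ML + 0.9 * (MH - ML)
M90 = 7.8 + 0.9 * (33.7 - 7.8)
M90 = 7.8 + 0.9 * 25.9
M90 = 31.11 dN.m

31.11 dN.m


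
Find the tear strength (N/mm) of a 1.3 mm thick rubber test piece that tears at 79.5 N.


Tear strength = force / thickness
= 79.5 / 1.3
= 61.15 N/mm

61.15 N/mm


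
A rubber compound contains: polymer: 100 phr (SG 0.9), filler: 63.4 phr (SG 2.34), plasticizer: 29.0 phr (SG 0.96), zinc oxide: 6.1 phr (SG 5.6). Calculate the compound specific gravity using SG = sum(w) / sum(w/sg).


Sum of weights = 198.5
Volume contributions:
  polymer: 100/0.9 = 111.1111
  filler: 63.4/2.34 = 27.0940
  plasticizer: 29.0/0.96 = 30.2083
  zinc oxide: 6.1/5.6 = 1.0893
Sum of volumes = 169.5027
SG = 198.5 / 169.5027 = 1.171

SG = 1.171


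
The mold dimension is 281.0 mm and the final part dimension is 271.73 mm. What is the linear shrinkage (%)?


Shrinkage = (mold - part) / mold * 100
= (281.0 - 271.73) / 281.0 * 100
= 9.27 / 281.0 * 100
= 3.3%

3.3%


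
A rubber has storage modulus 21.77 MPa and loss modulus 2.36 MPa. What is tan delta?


tan delta = E'' / E'
= 2.36 / 21.77
= 0.1084

tan delta = 0.1084


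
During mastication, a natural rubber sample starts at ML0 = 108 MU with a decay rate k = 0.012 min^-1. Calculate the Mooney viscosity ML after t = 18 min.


ML = ML0 * exp(-k * t)
ML = 108 * exp(-0.012 * 18)
ML = 108 * 0.8057
ML = 87.02 MU

87.02 MU


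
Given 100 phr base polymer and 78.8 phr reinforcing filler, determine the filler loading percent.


Filler % = filler / (rubber + filler) * 100
= 78.8 / (100 + 78.8) * 100
= 78.8 / 178.8 * 100
= 44.07%

44.07%


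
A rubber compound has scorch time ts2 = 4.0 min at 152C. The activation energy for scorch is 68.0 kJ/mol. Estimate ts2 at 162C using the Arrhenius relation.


Convert temperatures: T1 = 152 + 273.15 = 425.15 K, T2 = 162 + 273.15 = 435.15 K
ts2_new = 4.0 * exp(68000 / 8.314 * (1/435.15 - 1/425.15))
1/T2 - 1/T1 = -5.4053e-05
ts2_new = 2.57 min

2.57 min


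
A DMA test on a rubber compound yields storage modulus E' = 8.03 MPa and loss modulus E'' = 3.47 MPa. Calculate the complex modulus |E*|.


|E*| = sqrt(E'^2 + E''^2)
= sqrt(8.03^2 + 3.47^2)
= sqrt(64.4809 + 12.0409)
= 8.748 MPa

8.748 MPa


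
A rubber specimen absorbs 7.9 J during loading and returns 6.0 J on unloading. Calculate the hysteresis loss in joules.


Hysteresis loss = loading - unloading
= 7.9 - 6.0
= 1.9 J

1.9 J


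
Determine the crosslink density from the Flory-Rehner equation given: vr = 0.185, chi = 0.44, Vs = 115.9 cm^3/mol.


ln(1 - vr) = ln(1 - 0.185) = -0.2046
Numerator = -((-0.2046) + 0.185 + 0.44 * 0.185^2) = 0.0045
Denominator = 115.9 * (0.185^(1/3) - 0.185/2) = 55.3193
nu = 0.0045 / 55.3193 = 8.1494e-05 mol/cm^3

8.1494e-05 mol/cm^3


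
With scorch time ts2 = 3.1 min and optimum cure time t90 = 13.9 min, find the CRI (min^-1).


CRI = 100 / (t90 - ts2)
= 100 / (13.9 - 3.1)
= 100 / 10.8
= 9.26 min^-1

9.26 min^-1


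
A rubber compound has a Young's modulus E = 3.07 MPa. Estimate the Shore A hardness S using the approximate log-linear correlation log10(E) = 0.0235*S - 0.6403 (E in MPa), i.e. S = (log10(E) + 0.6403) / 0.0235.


log10(E) = 0.0235*S - 0.6403  =>  S = (log10(E) + 0.6403) / 0.0235
log10(3.07) = 0.487138
S = (0.487138 + 0.6403) / 0.0235 = 1.127438 / 0.0235
S = 48.0

Shore A = 48.0


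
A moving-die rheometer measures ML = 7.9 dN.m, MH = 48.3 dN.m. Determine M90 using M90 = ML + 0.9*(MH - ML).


M90 = ML + 0.9 * (MH - ML)
M90 = 7.9 + 0.9 * (48.3 - 7.9)
M90 = 7.9 + 0.9 * 40.4
M90 = 44.26 dN.m

44.26 dN.m


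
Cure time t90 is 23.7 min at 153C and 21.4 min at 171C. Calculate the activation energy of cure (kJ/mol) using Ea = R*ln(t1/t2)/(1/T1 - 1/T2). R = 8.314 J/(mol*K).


T1 = 426.15 K, T2 = 444.15 K
1/T1 - 1/T2 = 9.5100e-05
ln(t1/t2) = ln(23.7/21.4) = 0.1021
Ea = 8.314 * 0.1021 / 9.5100e-05 = 8924.5821 J/mol
Ea = 8.92 kJ/mol

8.92 kJ/mol


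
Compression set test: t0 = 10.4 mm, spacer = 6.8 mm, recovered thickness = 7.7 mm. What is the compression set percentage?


CS = (t0 - recovered) / (t0 - ts) * 100
= (10.4 - 7.7) / (10.4 - 6.8) * 100
= 2.7 / 3.6 * 100
= 75.0%

75.0%


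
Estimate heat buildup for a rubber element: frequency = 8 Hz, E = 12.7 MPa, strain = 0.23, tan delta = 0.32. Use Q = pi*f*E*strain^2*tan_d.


Q = pi * f * E * strain^2 * tan_d
= pi * 8 * 12.7 * 0.23^2 * 0.32
= pi * 8 * 12.7 * 0.0529 * 0.32
= 5.4032

Q = 5.4032


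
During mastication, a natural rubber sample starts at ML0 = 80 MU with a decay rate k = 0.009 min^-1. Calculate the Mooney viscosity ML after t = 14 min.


ML = ML0 * exp(-k * t)
ML = 80 * exp(-0.009 * 14)
ML = 80 * 0.8816
ML = 70.53 MU

70.53 MU


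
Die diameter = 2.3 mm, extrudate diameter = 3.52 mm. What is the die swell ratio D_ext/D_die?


Die swell ratio = D_extrudate / D_die
= 3.52 / 2.3
= 1.53

Die swell = 1.53


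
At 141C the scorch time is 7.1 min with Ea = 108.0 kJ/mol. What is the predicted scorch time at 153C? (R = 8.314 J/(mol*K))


Convert temperatures: T1 = 141 + 273.15 = 414.15 K, T2 = 153 + 273.15 = 426.15 K
ts2_new = 7.1 * exp(108000 / 8.314 * (1/426.15 - 1/414.15))
1/T2 - 1/T1 = -6.7993e-05
ts2_new = 2.94 min

2.94 min


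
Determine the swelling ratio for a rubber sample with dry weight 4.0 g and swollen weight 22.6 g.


Q = W_swollen / W_dry
Q = 22.6 / 4.0
Q = 5.65

Q = 5.65


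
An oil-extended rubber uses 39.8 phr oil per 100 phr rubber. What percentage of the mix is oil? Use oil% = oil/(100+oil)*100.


Oil % = oil / (100 + oil) * 100
= 39.8 / (100 + 39.8) * 100
= 39.8 / 139.8 * 100
= 28.47%

28.47%


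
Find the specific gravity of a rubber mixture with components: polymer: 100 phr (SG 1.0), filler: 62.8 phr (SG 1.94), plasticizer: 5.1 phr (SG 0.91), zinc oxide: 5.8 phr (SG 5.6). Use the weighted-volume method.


Sum of weights = 173.7
Volume contributions:
  polymer: 100/1.0 = 100.0000
  filler: 62.8/1.94 = 32.3711
  plasticizer: 5.1/0.91 = 5.6044
  zinc oxide: 5.8/5.6 = 1.0357
Sum of volumes = 139.0112
SG = 173.7 / 139.0112 = 1.25

SG = 1.25


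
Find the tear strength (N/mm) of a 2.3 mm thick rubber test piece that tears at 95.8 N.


Tear strength = force / thickness
= 95.8 / 2.3
= 41.65 N/mm

41.65 N/mm


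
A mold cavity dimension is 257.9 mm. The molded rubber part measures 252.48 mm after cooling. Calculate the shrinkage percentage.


Shrinkage = (mold - part) / mold * 100
= (257.9 - 252.48) / 257.9 * 100
= 5.42 / 257.9 * 100
= 2.1%

2.1%


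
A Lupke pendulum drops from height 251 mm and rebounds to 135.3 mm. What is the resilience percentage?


Resilience = h_rebound / h_drop * 100
= 135.3 / 251 * 100
= 53.9%

53.9%


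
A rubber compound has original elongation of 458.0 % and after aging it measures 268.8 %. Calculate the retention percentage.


Retention = aged / original * 100
= 268.8 / 458.0 * 100
= 58.7%

58.7%


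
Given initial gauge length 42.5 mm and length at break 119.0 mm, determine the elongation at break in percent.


Elongation = (Lf - L0) / L0 * 100
= (119.0 - 42.5) / 42.5 * 100
= 76.5 / 42.5 * 100
= 180.0%

180.0%


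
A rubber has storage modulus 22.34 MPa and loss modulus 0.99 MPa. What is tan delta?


tan delta = E'' / E'
= 0.99 / 22.34
= 0.0443

tan delta = 0.0443


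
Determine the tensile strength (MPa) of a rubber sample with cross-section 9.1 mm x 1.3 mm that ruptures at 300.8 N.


Area = width * thickness = 9.1 * 1.3 = 11.83 mm^2
TS = force / area = 300.8 / 11.83 = 25.43 MPa

25.43 MPa


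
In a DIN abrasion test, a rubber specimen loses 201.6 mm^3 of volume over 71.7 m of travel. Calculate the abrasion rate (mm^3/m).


Rate = volume_loss / distance
= 201.6 / 71.7
= 2.812 mm^3/m

2.812 mm^3/m


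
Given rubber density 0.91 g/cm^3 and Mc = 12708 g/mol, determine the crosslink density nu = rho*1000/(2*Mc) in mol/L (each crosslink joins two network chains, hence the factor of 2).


nu = rho * 1000 / (2 * Mc)
nu = 0.91 * 1000 / (2 * 12708)
nu = 910.0 / 25416
nu = 0.0358 mol/L

0.0358 mol/L


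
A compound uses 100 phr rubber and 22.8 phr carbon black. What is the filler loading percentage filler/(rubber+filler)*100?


Filler % = filler / (rubber + filler) * 100
= 22.8 / (100 + 22.8) * 100
= 22.8 / 122.8 * 100
= 18.57%

18.57%


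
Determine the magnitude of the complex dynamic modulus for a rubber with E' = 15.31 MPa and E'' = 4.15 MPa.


|E*| = sqrt(E'^2 + E''^2)
= sqrt(15.31^2 + 4.15^2)
= sqrt(234.3961 + 17.2225)
= 15.862 MPa

15.862 MPa


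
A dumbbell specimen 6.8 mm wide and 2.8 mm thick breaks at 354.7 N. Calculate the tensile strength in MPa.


Area = width * thickness = 6.8 * 2.8 = 19.04 mm^2
TS = force / area = 354.7 / 19.04 = 18.63 MPa

18.63 MPa


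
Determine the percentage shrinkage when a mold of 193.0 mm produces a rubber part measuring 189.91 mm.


Shrinkage = (mold - part) / mold * 100
= (193.0 - 189.91) / 193.0 * 100
= 3.09 / 193.0 * 100
= 1.6%

1.6%


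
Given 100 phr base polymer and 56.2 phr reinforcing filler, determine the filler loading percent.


Filler % = filler / (rubber + filler) * 100
= 56.2 / (100 + 56.2) * 100
= 56.2 / 156.2 * 100
= 35.98%

35.98%


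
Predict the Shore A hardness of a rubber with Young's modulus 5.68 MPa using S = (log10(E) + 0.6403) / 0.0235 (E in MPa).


log10(E) = 0.0235*S - 0.6403  =>  S = (log10(E) + 0.6403) / 0.0235
log10(5.68) = 0.754348
S = (0.754348 + 0.6403) / 0.0235 = 1.394648 / 0.0235
S = 59.3

Shore A = 59.3


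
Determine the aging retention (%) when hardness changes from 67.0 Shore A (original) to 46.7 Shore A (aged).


Retention = aged / original * 100
= 46.7 / 67.0 * 100
= 69.7%

69.7%


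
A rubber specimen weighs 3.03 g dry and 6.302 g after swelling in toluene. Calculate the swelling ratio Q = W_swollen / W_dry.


Q = W_swollen / W_dry
Q = 6.302 / 3.03
Q = 2.08

Q = 2.08


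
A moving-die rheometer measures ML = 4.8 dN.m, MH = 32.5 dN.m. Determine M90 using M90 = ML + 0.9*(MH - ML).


M90 = ML + 0.9 * (MH - ML)
M90 = 4.8 + 0.9 * (32.5 - 4.8)
M90 = 4.8 + 0.9 * 27.7
M90 = 29.73 dN.m

29.73 dN.m


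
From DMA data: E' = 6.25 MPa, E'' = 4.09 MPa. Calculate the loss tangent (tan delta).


tan delta = E'' / E'
= 4.09 / 6.25
= 0.6544

tan delta = 0.6544


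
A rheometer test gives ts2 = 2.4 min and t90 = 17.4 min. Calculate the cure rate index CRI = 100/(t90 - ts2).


CRI = 100 / (t90 - ts2)
= 100 / (17.4 - 2.4)
= 100 / 15.0
= 6.67 min^-1

6.67 min^-1


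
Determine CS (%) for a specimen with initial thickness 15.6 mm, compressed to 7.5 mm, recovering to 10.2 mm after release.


CS = (t0 - recovered) / (t0 - ts) * 100
= (15.6 - 10.2) / (15.6 - 7.5) * 100
= 5.4 / 8.1 * 100
= 66.7%

66.7%


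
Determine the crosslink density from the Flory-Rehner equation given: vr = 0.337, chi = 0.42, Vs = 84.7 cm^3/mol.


ln(1 - vr) = ln(1 - 0.337) = -0.4110
Numerator = -((-0.4110) + 0.337 + 0.42 * 0.337^2) = 0.0263
Denominator = 84.7 * (0.337^(1/3) - 0.337/2) = 44.6703
nu = 0.0263 / 44.6703 = 5.8834e-04 mol/cm^3

5.8834e-04 mol/cm^3


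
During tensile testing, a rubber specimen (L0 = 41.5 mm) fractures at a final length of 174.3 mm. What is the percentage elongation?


Elongation = (Lf - L0) / L0 * 100
= (174.3 - 41.5) / 41.5 * 100
= 132.8 / 41.5 * 100
= 320.0%

320.0%


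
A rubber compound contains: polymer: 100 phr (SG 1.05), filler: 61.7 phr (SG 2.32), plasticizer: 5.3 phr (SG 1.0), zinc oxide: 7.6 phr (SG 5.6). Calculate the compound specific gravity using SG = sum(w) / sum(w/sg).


Sum of weights = 174.6
Volume contributions:
  polymer: 100/1.05 = 95.2381
  filler: 61.7/2.32 = 26.5948
  plasticizer: 5.3/1.0 = 5.3000
  zinc oxide: 7.6/5.6 = 1.3571
Sum of volumes = 128.4901
SG = 174.6 / 128.4901 = 1.359

SG = 1.359


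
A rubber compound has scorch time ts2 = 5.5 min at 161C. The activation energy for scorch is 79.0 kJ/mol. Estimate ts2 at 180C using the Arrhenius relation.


Convert temperatures: T1 = 161 + 273.15 = 434.15 K, T2 = 180 + 273.15 = 453.15 K
ts2_new = 5.5 * exp(79000 / 8.314 * (1/453.15 - 1/434.15))
1/T2 - 1/T1 = -9.6577e-05
ts2_new = 2.2 min

2.2 min


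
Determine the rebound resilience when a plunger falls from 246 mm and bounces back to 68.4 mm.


Resilience = h_rebound / h_drop * 100
= 68.4 / 246 * 100
= 27.8%

27.8%


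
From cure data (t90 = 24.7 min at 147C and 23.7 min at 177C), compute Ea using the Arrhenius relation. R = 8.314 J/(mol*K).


T1 = 420.15 K, T2 = 450.15 K
1/T1 - 1/T2 = 1.5862e-04
ln(t1/t2) = ln(24.7/23.7) = 0.0413
Ea = 8.314 * 0.0413 / 1.5862e-04 = 2166.1914 J/mol
Ea = 2.17 kJ/mol

2.17 kJ/mol


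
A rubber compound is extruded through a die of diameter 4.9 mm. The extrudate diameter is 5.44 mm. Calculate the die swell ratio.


Die swell ratio = D_extrudate / D_die
= 5.44 / 4.9
= 1.11

Die swell = 1.11


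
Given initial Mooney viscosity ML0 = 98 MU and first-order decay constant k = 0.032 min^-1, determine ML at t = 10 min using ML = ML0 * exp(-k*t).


ML = ML0 * exp(-k * t)
ML = 98 * exp(-0.032 * 10)
ML = 98 * 0.7261
ML = 71.16 MU

71.16 MU


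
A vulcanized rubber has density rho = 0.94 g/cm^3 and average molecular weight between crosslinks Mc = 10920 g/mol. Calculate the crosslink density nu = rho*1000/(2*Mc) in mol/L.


nu = rho * 1000 / (2 * Mc)
nu = 0.94 * 1000 / (2 * 10920)
nu = 940.0 / 21840
nu = 0.0430 mol/L

0.0430 mol/L


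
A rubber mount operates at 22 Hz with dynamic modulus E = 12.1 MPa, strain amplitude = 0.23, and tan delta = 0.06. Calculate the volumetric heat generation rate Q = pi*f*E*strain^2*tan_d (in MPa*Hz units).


Q = pi * f * E * strain^2 * tan_d
= pi * 22 * 12.1 * 0.23^2 * 0.06
= pi * 22 * 12.1 * 0.0529 * 0.06
= 2.6544

Q = 2.6544


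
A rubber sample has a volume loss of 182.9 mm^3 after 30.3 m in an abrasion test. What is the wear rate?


Rate = volume_loss / distance
= 182.9 / 30.3
= 6.036 mm^3/m

6.036 mm^3/m


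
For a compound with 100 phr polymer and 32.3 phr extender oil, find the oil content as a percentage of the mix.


Oil % = oil / (100 + oil) * 100
= 32.3 / (100 + 32.3) * 100
= 32.3 / 132.3 * 100
= 24.41%

24.41%


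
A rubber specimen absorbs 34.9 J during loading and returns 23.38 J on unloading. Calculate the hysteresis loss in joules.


Hysteresis loss = loading - unloading
= 34.9 - 23.38
= 11.52 J

11.52 J


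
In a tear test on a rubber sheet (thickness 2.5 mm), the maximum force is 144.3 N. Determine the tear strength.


Tear strength = force / thickness
= 144.3 / 2.5
= 57.72 N/mm

57.72 N/mm


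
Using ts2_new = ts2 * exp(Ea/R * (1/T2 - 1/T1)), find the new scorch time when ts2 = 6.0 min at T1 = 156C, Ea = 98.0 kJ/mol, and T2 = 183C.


Convert temperatures: T1 = 156 + 273.15 = 429.15 K, T2 = 183 + 273.15 = 456.15 K
ts2_new = 6.0 * exp(98000 / 8.314 * (1/456.15 - 1/429.15))
1/T2 - 1/T1 = -1.3793e-04
ts2_new = 1.18 min

1.18 min


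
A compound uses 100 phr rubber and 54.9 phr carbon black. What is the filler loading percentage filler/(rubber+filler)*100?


Filler % = filler / (rubber + filler) * 100
= 54.9 / (100 + 54.9) * 100
= 54.9 / 154.9 * 100
= 35.44%

35.44%


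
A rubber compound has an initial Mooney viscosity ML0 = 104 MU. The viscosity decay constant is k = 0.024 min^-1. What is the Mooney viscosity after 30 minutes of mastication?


ML = ML0 * exp(-k * t)
ML = 104 * exp(-0.024 * 30)
ML = 104 * 0.4868
ML = 50.62 MU

50.62 MU


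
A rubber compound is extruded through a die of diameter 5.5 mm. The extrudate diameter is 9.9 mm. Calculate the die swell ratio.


Die swell ratio = D_extrudate / D_die
= 9.9 / 5.5
= 1.8

Die swell = 1.8


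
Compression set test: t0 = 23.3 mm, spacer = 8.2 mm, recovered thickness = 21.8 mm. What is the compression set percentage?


CS = (t0 - recovered) / (t0 - ts) * 100
= (23.3 - 21.8) / (23.3 - 8.2) * 100
= 1.5 / 15.1 * 100
= 9.9%

9.9%


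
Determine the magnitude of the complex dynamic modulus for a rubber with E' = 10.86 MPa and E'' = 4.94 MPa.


|E*| = sqrt(E'^2 + E''^2)
= sqrt(10.86^2 + 4.94^2)
= sqrt(117.9396 + 24.4036)
= 11.931 MPa

11.931 MPa


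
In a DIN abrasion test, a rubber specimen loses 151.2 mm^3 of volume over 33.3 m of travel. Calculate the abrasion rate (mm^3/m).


Rate = volume_loss / distance
= 151.2 / 33.3
= 4.541 mm^3/m

4.541 mm^3/m


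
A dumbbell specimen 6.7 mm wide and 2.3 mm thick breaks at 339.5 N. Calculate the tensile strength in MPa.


Area = width * thickness = 6.7 * 2.3 = 15.41 mm^2
TS = force / area = 339.5 / 15.41 = 22.03 MPa

22.03 MPa


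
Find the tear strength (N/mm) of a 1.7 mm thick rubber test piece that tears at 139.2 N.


Tear strength = force / thickness
= 139.2 / 1.7
= 81.88 N/mm

81.88 N/mm


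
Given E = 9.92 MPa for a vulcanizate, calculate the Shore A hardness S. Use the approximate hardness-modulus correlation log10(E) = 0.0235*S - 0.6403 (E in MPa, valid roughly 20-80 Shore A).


log10(E) = 0.0235*S - 0.6403  =>  S = (log10(E) + 0.6403) / 0.0235
log10(9.92) = 0.996512
S = (0.996512 + 0.6403) / 0.0235 = 1.636812 / 0.0235
S = 69.7

Shore A = 69.7


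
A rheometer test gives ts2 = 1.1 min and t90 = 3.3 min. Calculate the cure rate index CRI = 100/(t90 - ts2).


CRI = 100 / (t90 - ts2)
= 100 / (3.3 - 1.1)
= 100 / 2.2
= 45.45 min^-1

45.45 min^-1


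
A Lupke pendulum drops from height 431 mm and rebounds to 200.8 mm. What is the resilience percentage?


Resilience = h_rebound / h_drop * 100
= 200.8 / 431 * 100
= 46.6%

46.6%


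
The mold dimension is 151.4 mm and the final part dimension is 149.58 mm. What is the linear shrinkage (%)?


Shrinkage = (mold - part) / mold * 100
= (151.4 - 149.58) / 151.4 * 100
= 1.82 / 151.4 * 100
= 1.2%

1.2%


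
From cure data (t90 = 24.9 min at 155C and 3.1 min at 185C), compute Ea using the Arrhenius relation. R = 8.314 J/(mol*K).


T1 = 428.15 K, T2 = 458.15 K
1/T1 - 1/T2 = 1.5294e-04
ln(t1/t2) = ln(24.9/3.1) = 2.0835
Ea = 8.314 * 2.0835 / 1.5294e-04 = 113260.5740 J/mol
Ea = 113.26 kJ/mol

113.26 kJ/mol


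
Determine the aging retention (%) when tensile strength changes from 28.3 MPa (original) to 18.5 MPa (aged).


Retention = aged / original * 100
= 18.5 / 28.3 * 100
= 65.4%

65.4%


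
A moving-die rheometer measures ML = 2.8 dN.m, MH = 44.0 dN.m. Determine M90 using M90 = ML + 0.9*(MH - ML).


M90 = ML + 0.9 * (MH - ML)
M90 = 2.8 + 0.9 * (44.0 - 2.8)
M90 = 2.8 + 0.9 * 41.2
M90 = 39.88 dN.m

39.88 dN.m


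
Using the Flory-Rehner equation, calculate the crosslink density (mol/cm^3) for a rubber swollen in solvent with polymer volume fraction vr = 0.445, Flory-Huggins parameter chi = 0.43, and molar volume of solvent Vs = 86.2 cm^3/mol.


ln(1 - vr) = ln(1 - 0.445) = -0.5888
Numerator = -((-0.5888) + 0.445 + 0.43 * 0.445^2) = 0.0586
Denominator = 86.2 * (0.445^(1/3) - 0.445/2) = 46.6308
nu = 0.0586 / 46.6308 = 0.0013 mol/cm^3

0.0013 mol/cm^3


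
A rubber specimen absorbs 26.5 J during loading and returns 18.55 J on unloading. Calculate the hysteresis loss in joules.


Hysteresis loss = loading - unloading
= 26.5 - 18.55
= 7.95 J

7.95 J


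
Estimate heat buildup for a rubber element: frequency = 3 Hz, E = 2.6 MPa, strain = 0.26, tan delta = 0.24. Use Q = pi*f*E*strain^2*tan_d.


Q = pi * f * E * strain^2 * tan_d
= pi * 3 * 2.6 * 0.26^2 * 0.24
= pi * 3 * 2.6 * 0.0676 * 0.24
= 0.3976

Q = 0.3976


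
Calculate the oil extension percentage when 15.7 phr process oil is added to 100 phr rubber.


Oil % = oil / (100 + oil) * 100
= 15.7 / (100 + 15.7) * 100
= 15.7 / 115.7 * 100
= 13.57%

13.57%


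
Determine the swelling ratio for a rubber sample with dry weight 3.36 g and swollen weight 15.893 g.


Q = W_swollen / W_dry
Q = 15.893 / 3.36
Q = 4.73

Q = 4.73


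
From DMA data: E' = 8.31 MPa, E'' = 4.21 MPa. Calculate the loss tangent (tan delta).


tan delta = E'' / E'
= 4.21 / 8.31
= 0.5066

tan delta = 0.5066


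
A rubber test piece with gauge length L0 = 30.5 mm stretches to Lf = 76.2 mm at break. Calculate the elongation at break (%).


Elongation = (Lf - L0) / L0 * 100
= (76.2 - 30.5) / 30.5 * 100
= 45.7 / 30.5 * 100
= 149.8%

149.8%


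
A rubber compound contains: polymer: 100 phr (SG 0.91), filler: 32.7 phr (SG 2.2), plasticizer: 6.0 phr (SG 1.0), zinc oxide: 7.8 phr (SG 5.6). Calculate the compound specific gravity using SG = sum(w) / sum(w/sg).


Sum of weights = 146.5
Volume contributions:
  polymer: 100/0.91 = 109.8901
  filler: 32.7/2.2 = 14.8636
  plasticizer: 6.0/1.0 = 6.0000
  zinc oxide: 7.8/5.6 = 1.3929
Sum of volumes = 132.1466
SG = 146.5 / 132.1466 = 1.109

SG = 1.109


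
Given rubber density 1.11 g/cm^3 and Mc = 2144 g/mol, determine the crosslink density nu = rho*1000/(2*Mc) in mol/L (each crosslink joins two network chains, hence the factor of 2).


nu = rho * 1000 / (2 * Mc)
nu = 1.11 * 1000 / (2 * 2144)
nu = 1110.0 / 4288
nu = 0.2589 mol/L

0.2589 mol/L


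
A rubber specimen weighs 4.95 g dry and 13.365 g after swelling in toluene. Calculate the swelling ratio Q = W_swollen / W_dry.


Q = W_swollen / W_dry
Q = 13.365 / 4.95
Q = 2.7

Q = 2.7


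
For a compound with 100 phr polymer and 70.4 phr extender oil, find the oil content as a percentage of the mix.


Oil % = oil / (100 + oil) * 100
= 70.4 / (100 + 70.4) * 100
= 70.4 / 170.4 * 100
= 41.31%

41.31%


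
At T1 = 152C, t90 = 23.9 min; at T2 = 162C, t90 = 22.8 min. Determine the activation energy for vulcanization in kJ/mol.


T1 = 425.15 K, T2 = 435.15 K
1/T1 - 1/T2 = 5.4053e-05
ln(t1/t2) = ln(23.9/22.8) = 0.0471
Ea = 8.314 * 0.0471 / 5.4053e-05 = 7247.3182 J/mol
Ea = 7.25 kJ/mol

7.25 kJ/mol


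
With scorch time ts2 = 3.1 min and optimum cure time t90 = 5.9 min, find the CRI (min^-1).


CRI = 100 / (t90 - ts2)
= 100 / (5.9 - 3.1)
= 100 / 2.8
= 35.71 min^-1

35.71 min^-1


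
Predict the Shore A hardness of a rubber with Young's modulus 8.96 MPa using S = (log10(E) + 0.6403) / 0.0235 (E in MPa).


log10(E) = 0.0235*S - 0.6403  =>  S = (log10(E) + 0.6403) / 0.0235
log10(8.96) = 0.952308
S = (0.952308 + 0.6403) / 0.0235 = 1.592608 / 0.0235
S = 67.8

Shore A = 67.8


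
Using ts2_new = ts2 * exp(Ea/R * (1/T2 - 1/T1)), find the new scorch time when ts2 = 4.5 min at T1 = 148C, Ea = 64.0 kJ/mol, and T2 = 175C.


Convert temperatures: T1 = 148 + 273.15 = 421.15 K, T2 = 175 + 273.15 = 448.15 K
ts2_new = 4.5 * exp(64000 / 8.314 * (1/448.15 - 1/421.15))
1/T2 - 1/T1 = -1.4306e-04
ts2_new = 1.5 min

1.5 min


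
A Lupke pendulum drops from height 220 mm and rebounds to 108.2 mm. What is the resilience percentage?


Resilience = h_rebound / h_drop * 100
= 108.2 / 220 * 100
= 49.2%

49.2%


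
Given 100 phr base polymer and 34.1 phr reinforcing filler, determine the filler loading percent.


Filler % = filler / (rubber + filler) * 100
= 34.1 / (100 + 34.1) * 100
= 34.1 / 134.1 * 100
= 25.43%

25.43%


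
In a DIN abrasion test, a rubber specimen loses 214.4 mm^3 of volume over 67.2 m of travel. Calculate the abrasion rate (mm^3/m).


Rate = volume_loss / distance
= 214.4 / 67.2
= 3.19 mm^3/m

3.19 mm^3/m


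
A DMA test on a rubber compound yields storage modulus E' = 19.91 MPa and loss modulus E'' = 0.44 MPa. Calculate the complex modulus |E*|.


|E*| = sqrt(E'^2 + E''^2)
= sqrt(19.91^2 + 0.44^2)
= sqrt(396.4081 + 0.1936)
= 19.915 MPa

19.915 MPa


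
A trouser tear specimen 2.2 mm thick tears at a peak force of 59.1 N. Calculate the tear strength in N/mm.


Tear strength = force / thickness
= 59.1 / 2.2
= 26.86 N/mm

26.86 N/mm


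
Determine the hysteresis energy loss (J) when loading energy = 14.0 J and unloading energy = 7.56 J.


Hysteresis loss = loading - unloading
= 14.0 - 7.56
= 6.44 J

6.44 J


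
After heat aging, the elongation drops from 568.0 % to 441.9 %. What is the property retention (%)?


Retention = aged / original * 100
= 441.9 / 568.0 * 100
= 77.8%

77.8%


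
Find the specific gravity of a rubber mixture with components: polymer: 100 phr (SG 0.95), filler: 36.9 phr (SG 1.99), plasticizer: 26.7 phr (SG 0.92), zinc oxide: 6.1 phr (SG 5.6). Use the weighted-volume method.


Sum of weights = 169.7
Volume contributions:
  polymer: 100/0.95 = 105.2632
  filler: 36.9/1.99 = 18.5427
  plasticizer: 26.7/0.92 = 29.0217
  zinc oxide: 6.1/5.6 = 1.0893
Sum of volumes = 153.9169
SG = 169.7 / 153.9169 = 1.103

SG = 1.103


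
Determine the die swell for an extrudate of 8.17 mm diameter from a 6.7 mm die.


Die swell ratio = D_extrudate / D_die
= 8.17 / 6.7
= 1.219

Die swell = 1.219


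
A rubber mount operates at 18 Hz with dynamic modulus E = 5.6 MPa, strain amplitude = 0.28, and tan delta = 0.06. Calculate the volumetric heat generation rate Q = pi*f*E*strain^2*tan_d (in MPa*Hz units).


Q = pi * f * E * strain^2 * tan_d
= pi * 18 * 5.6 * 0.28^2 * 0.06
= pi * 18 * 5.6 * 0.0784 * 0.06
= 1.4896

Q = 1.4896


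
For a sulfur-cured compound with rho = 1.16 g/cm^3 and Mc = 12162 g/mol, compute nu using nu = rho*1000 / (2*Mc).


nu = rho * 1000 / (2 * Mc)
nu = 1.16 * 1000 / (2 * 12162)
nu = 1160.0 / 24324
nu = 0.0477 mol/L

0.0477 mol/L


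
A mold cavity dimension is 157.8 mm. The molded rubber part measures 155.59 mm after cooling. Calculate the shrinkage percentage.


Shrinkage = (mold - part) / mold * 100
= (157.8 - 155.59) / 157.8 * 100
= 2.21 / 157.8 * 100
= 1.4%

1.4%


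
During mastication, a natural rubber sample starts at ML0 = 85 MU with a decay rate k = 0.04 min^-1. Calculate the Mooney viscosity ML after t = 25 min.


ML = ML0 * exp(-k * t)
ML = 85 * exp(-0.04 * 25)
ML = 85 * 0.3679
ML = 31.27 MU

31.27 MU


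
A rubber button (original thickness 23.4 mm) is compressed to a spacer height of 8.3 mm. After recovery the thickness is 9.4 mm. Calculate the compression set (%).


CS = (t0 - recovered) / (t0 - ts) * 100
= (23.4 - 9.4) / (23.4 - 8.3) * 100
= 14.0 / 15.1 * 100
= 92.7%

92.7%


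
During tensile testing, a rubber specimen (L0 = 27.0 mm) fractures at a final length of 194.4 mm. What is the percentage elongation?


Elongation = (Lf - L0) / L0 * 100
= (194.4 - 27.0) / 27.0 * 100
= 167.4 / 27.0 * 100
= 620.0%

620.0%


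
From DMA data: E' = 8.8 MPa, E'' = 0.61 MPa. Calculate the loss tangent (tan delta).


tan delta = E'' / E'
= 0.61 / 8.8
= 0.0693

tan delta = 0.0693


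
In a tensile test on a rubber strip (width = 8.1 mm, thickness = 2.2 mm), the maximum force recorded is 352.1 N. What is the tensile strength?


Area = width * thickness = 8.1 * 2.2 = 17.82 mm^2
TS = force / area = 352.1 / 17.82 = 19.76 MPa

19.76 MPa


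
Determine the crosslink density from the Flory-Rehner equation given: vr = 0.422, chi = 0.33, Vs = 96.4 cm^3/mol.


ln(1 - vr) = ln(1 - 0.422) = -0.5482
Numerator = -((-0.5482) + 0.422 + 0.33 * 0.422^2) = 0.0674
Denominator = 96.4 * (0.422^(1/3) - 0.422/2) = 51.9667
nu = 0.0674 / 51.9667 = 0.0013 mol/cm^3

0.0013 mol/cm^3


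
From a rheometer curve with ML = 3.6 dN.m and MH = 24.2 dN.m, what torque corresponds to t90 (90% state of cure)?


M90 = ML + 0.9 * (MH - ML)
M90 = 3.6 + 0.9 * (24.2 - 3.6)
M90 = 3.6 + 0.9 * 20.6
M90 = 22.14 dN.m

22.14 dN.m


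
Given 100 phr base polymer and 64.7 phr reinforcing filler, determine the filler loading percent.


Filler % = filler / (rubber + filler) * 100
= 64.7 / (100 + 64.7) * 100
= 64.7 / 164.7 * 100
= 39.28%

39.28%


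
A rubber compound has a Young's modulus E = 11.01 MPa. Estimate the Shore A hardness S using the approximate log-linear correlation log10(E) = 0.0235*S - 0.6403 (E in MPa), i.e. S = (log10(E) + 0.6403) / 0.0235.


log10(E) = 0.0235*S - 0.6403  =>  S = (log10(E) + 0.6403) / 0.0235
log10(11.01) = 1.041787
S = (1.041787 + 0.6403) / 0.0235 = 1.682087 / 0.0235
S = 71.6

Shore A = 71.6


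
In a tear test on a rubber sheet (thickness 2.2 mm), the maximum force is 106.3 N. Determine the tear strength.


Tear strength = force / thickness
= 106.3 / 2.2
= 48.32 N/mm

48.32 N/mm


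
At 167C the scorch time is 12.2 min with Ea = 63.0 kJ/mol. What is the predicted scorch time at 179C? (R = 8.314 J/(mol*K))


Convert temperatures: T1 = 167 + 273.15 = 440.15 K, T2 = 179 + 273.15 = 452.15 K
ts2_new = 12.2 * exp(63000 / 8.314 * (1/452.15 - 1/440.15))
1/T2 - 1/T1 = -6.0297e-05
ts2_new = 7.73 min

7.73 min


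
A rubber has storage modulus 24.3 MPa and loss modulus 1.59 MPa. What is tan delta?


tan delta = E'' / E'
= 1.59 / 24.3
= 0.0654

tan delta = 0.0654


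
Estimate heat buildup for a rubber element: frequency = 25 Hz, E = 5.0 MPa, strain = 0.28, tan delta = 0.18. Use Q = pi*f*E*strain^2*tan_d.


Q = pi * f * E * strain^2 * tan_d
= pi * 25 * 5.0 * 0.28^2 * 0.18
= pi * 25 * 5.0 * 0.0784 * 0.18
= 5.5418

Q = 5.5418


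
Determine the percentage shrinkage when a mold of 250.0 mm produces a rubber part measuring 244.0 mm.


Shrinkage = (mold - part) / mold * 100
= (250.0 - 244.0) / 250.0 * 100
= 6.0 / 250.0 * 100
= 2.4%

2.4%


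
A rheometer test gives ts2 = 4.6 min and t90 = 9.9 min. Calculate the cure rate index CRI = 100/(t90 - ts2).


CRI = 100 / (t90 - ts2)
= 100 / (9.9 - 4.6)
= 100 / 5.3
= 18.87 min^-1

18.87 min^-1


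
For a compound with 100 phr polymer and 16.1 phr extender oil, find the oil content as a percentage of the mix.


Oil % = oil / (100 + oil) * 100
= 16.1 / (100 + 16.1) * 100
= 16.1 / 116.1 * 100
= 13.87%

13.87%


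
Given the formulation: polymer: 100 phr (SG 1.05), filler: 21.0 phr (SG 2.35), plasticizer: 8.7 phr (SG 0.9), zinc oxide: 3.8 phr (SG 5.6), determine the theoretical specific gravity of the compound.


Sum of weights = 133.5
Volume contributions:
  polymer: 100/1.05 = 95.2381
  filler: 21.0/2.35 = 8.9362
  plasticizer: 8.7/0.9 = 9.6667
  zinc oxide: 3.8/5.6 = 0.6786
Sum of volumes = 114.5195
SG = 133.5 / 114.5195 = 1.166

SG = 1.166


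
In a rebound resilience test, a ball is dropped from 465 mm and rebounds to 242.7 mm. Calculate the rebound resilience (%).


Resilience = h_rebound / h_drop * 100
= 242.7 / 465 * 100
= 52.2%

52.2%


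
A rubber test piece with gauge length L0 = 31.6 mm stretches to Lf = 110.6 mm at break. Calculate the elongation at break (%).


Elongation = (Lf - L0) / L0 * 100
= (110.6 - 31.6) / 31.6 * 100
= 79.0 / 31.6 * 100
= 250.0%

250.0%


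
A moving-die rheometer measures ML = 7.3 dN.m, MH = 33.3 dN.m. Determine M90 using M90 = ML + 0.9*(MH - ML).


M90 = ML + 0.9 * (MH - ML)
M90 = 7.3 + 0.9 * (33.3 - 7.3)
M90 = 7.3 + 0.9 * 26.0
M90 = 30.7 dN.m

30.7 dN.m


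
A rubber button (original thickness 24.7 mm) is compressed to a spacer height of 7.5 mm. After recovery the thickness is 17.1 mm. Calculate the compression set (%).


CS = (t0 - recovered) / (t0 - ts) * 100
= (24.7 - 17.1) / (24.7 - 7.5) * 100
= 7.6 / 17.2 * 100
= 44.2%

44.2%


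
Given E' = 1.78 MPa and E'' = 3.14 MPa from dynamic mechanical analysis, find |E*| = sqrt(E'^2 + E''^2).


|E*| = sqrt(E'^2 + E''^2)
= sqrt(1.78^2 + 3.14^2)
= sqrt(3.1684 + 9.8596)
= 3.609 MPa

3.609 MPa


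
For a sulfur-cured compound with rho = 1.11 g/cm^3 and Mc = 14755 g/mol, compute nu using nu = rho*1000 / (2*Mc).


nu = rho * 1000 / (2 * Mc)
nu = 1.11 * 1000 / (2 * 14755)
nu = 1110.0 / 29510
nu = 0.0376 mol/L

0.0376 mol/L
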